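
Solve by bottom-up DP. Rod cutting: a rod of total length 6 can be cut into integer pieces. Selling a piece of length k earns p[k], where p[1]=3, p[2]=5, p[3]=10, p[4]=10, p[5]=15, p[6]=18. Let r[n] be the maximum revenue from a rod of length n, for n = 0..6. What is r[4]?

   n    0    1    2    3    4    5    6
r[n]    0    3    6   10   13   16   20

13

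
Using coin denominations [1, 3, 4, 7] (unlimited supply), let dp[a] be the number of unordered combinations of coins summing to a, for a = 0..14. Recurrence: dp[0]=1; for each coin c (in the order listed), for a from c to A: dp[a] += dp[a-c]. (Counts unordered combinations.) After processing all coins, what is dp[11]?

12

after  coin     0     1     2     3     4     5     6     7     8     9    10    11    12    13    14
          1     1     1     1     1     1     1     1     1     1     1     1     1     1     1     1
          3     1     1     1     2     2     2     3     3     3     4     4     4     5     5     5
          4     1     1     1     2     3     3     4     5     6     7     8     9    11    12    13
          7     1     1     1     2     3     3     4     6     7     8    10    12    14    16    19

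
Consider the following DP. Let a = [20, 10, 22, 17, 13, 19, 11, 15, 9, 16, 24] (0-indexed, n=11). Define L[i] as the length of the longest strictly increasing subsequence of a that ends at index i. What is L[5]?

3

   i    0    1    2    3    4    5    6    7    8    9   10
a[i]   20   10   22   17   13   19   11   15    9   16   24
L[i]    1    1    2    2    2    3    2    3    1    4    5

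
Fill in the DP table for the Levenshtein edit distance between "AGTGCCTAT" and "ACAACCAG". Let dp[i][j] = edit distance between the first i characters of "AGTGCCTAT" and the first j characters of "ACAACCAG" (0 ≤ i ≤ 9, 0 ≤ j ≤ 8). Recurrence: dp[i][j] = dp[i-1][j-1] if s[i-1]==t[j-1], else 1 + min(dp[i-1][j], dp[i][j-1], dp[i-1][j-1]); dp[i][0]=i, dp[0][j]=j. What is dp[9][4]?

   ''  A  C  A  A  C  C  A  G
''  0  1  2  3  4  5  6  7  8
 A  1  0  1  2  3  4  5  6  7
 G  2  1  1  2  3  4  5  6  6
 T  3  2  2  2  3  4  5  6  7
 G  4  3  3  3  3  4  5  6  6
 C  5  4  3  4  4  3  4  5  6
 C  6  5  4  4  5  4  3  4  5
 T  7  6  5  5  5  5  4  4  5
 A  8  7  6  5  5  6  5  4  5
 T  9  8  7  6  6  6  6  5  5

6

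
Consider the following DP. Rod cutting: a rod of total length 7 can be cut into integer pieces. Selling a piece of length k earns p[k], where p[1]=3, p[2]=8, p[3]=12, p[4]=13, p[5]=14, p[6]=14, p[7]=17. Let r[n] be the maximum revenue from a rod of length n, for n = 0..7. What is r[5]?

   n    0    1    2    3    4    5    6    7
r[n]    0    3    8   12   16   20   24   28

20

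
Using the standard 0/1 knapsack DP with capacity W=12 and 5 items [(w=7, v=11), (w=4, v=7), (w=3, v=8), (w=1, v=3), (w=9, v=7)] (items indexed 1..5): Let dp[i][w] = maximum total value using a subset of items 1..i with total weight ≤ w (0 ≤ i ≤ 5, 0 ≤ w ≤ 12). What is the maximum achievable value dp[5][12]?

22

i\w   0   1   2   3   4   5   6   7   8   9  10  11  12
  0   0   0   0   0   0   0   0   0   0   0   0   0   0
  1   0   0   0   0   0   0   0  11  11  11  11  11  11
  2   0   0   0   0   7   7   7  11  11  11  11  18  18
  3   0   0   0   8   8   8   8  15  15  15  19  19  19
  4   0   3   3   8  11  11  11  15  18  18  19  22  22
  5   0   3   3   8  11  11  11  15  18  18  19  22  22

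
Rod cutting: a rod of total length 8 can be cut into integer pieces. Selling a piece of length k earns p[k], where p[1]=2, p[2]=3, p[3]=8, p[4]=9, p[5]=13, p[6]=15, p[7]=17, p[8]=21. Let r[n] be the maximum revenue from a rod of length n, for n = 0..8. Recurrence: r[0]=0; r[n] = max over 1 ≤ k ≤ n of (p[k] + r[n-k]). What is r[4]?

10

   n    0    1    2    3    4    5    6    7    8
r[n]    0    2    4    8   10   13   16   18   21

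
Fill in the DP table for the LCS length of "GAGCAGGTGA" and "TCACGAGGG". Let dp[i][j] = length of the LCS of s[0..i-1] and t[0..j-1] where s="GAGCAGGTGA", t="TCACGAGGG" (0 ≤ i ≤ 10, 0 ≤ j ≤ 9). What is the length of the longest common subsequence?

6

   ''  T  C  A  C  G  A  G  G  G
''  0  0  0  0  0  0  0  0  0  0
 G  0  0  0  0  0  1  1  1  1  1
 A  0  0  0  1  1  1  2  2  2  2
 G  0  0  0  1  1  2  2  3  3  3
 C  0  0  1  1  2  2  2  3  3  3
 A  0  0  1  2  2  2  3  3  3  3
 G  0  0  1  2  2  3  3  4  4  4
 G  0  0  1  2  2  3  3  4  5  5
 T  0  1  1  2  2  3  3  4  5  5
 G  0  1  1  2  2  3  3  4  5  6
 A  0  1  1  2  2  3  4  4  5  6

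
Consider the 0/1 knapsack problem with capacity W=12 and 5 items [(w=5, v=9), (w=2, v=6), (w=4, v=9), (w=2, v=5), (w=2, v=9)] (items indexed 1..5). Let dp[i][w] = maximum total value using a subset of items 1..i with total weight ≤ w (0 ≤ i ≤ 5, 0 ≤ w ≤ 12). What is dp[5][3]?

i\w   0   1   2   3   4   5   6   7   8   9  10  11  12
  0   0   0   0   0   0   0   0   0   0   0   0   0   0
  1   0   0   0   0   0   9   9   9   9   9   9   9   9
  2   0   0   6   6   6   9   9  15  15  15  15  15  15
  3   0   0   6   6   9   9  15  15  15  18  18  24  24
  4   0   0   6   6  11  11  15  15  20  20  20  24  24
  5   0   0   9   9  15  15  20  20  24  24  29  29  29

9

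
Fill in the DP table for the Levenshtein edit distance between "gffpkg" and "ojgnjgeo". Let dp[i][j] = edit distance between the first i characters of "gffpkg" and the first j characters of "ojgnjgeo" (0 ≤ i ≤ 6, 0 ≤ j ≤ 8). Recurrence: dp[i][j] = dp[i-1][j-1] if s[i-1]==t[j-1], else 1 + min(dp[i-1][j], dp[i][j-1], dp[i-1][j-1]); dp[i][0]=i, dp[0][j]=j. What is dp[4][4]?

4

   ''  o  j  g  n  j  g  e  o
''  0  1  2  3  4  5  6  7  8
 g  1  1  2  2  3  4  5  6  7
 f  2  2  2  3  3  4  5  6  7
 f  3  3  3  3  4  4  5  6  7
 p  4  4  4  4  4  5  5  6  7
 k  5  5  5  5  5  5  6  6  7
 g  6  6  6  5  6  6  5  6  7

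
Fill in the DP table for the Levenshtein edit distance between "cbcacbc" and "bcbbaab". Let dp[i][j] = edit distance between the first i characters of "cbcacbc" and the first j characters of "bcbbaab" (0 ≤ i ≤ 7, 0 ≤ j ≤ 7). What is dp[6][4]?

3

   ''  b  c  b  b  a  a  b
''  0  1  2  3  4  5  6  7
 c  1  1  1  2  3  4  5  6
 b  2  1  2  1  2  3  4  5
 c  3  2  1  2  2  3  4  5
 a  4  3  2  2  3  2  3  4
 c  5  4  3  3  3  3  3  4
 b  6  5  4  3  3  4  4  3
 c  7  6  5  4  4  4  5  4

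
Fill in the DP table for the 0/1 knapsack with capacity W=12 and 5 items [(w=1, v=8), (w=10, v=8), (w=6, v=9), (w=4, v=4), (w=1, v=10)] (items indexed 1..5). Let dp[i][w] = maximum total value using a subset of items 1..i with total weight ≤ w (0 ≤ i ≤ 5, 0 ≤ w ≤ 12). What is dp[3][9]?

i\w   0   1   2   3   4   5   6   7   8   9  10  11  12
  0   0   0   0   0   0   0   0   0   0   0   0   0   0
  1   0   8   8   8   8   8   8   8   8   8   8   8   8
  2   0   8   8   8   8   8   8   8   8   8   8  16  16
  3   0   8   8   8   8   8   9  17  17  17  17  17  17
  4   0   8   8   8   8  12  12  17  17  17  17  21  21
  5   0  10  18  18  18  18  22  22  27  27  27  27  31

17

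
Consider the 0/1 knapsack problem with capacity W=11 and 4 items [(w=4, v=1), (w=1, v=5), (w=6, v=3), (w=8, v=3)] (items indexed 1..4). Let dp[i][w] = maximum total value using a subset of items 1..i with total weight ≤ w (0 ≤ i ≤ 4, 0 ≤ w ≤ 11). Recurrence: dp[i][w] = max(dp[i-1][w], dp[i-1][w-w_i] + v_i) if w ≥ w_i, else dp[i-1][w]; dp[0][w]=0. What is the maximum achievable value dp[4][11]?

i\w   0   1   2   3   4   5   6   7   8   9  10  11
  0   0   0   0   0   0   0   0   0   0   0   0   0
  1   0   0   0   0   1   1   1   1   1   1   1   1
  2   0   5   5   5   5   6   6   6   6   6   6   6
  3   0   5   5   5   5   6   6   8   8   8   8   9
  4   0   5   5   5   5   6   6   8   8   8   8   9

9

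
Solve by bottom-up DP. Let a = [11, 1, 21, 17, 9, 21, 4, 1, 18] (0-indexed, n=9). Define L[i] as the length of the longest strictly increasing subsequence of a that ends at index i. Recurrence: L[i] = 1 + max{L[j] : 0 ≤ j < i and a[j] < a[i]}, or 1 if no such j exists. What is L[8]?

   i    0    1    2    3    4    5    6    7    8
a[i]   11    1   21   17    9   21    4    1   18
L[i]    1    1    2    2    2    3    2    1    3

3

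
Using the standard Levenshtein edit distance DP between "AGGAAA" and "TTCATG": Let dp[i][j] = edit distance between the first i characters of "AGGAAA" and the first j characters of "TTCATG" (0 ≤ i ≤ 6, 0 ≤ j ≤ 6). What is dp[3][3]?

3

   ''  T  T  C  A  T  G
''  0  1  2  3  4  5  6
 A  1  1  2  3  3  4  5
 G  2  2  2  3  4  4  4
 G  3  3  3  3  4  5  4
 A  4  4  4  4  3  4  5
 A  5  5  5  5  4  4  5
 A  6  6  6  6  5  5  5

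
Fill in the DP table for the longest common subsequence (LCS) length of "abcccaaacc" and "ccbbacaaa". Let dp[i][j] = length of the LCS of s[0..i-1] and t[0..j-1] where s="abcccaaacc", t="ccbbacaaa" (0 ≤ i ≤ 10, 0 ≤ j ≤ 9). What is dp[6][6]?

   ''  c  c  b  b  a  c  a  a  a
''  0  0  0  0  0  0  0  0  0  0
 a  0  0  0  0  0  1  1  1  1  1
 b  0  0  0  1  1  1  1  1  1  1
 c  0  1  1  1  1  1  2  2  2  2
 c  0  1  2  2  2  2  2  2  2  2
 c  0  1  2  2  2  2  3  3  3  3
 a  0  1  2  2  2  3  3  4  4  4
 a  0  1  2  2  2  3  3  4  5  5
 a  0  1  2  2  2  3  3  4  5  6
 c  0  1  2  2  2  3  4  4  5  6
 c  0  1  2  2  2  3  4  4  5  6

3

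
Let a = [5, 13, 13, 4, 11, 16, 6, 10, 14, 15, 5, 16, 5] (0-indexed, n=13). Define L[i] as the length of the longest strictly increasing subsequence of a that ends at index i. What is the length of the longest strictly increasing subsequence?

6

   i    0    1    2    3    4    5    6    7    8    9   10   11   12
a[i]    5   13   13    4   11   16    6   10   14   15    5   16    5
L[i]    1    2    2    1    2    3    2    3    4    5    2    6    2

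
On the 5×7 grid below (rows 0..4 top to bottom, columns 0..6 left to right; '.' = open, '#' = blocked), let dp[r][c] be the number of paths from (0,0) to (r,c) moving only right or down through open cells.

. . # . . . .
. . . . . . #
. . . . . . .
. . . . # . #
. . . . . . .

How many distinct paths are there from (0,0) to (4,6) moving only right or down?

r\c   0   1   2   3   4   5   6
  0   1   1   0   0   0   0   0
  1   1   2   2   2   2   2   0
  2   1   3   5   7   9  11  11
  3   1   4   9  16   0  11   0
  4   1   5  14  30  30  41  41

41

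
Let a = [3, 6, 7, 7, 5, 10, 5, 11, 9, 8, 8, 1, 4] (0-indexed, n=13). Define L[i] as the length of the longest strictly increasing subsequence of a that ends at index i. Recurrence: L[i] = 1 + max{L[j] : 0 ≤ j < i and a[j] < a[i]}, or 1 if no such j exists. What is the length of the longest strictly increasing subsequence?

5

   i    0    1    2    3    4    5    6    7    8    9   10   11   12
a[i]    3    6    7    7    5   10    5   11    9    8    8    1    4
L[i]    1    2    3    3    2    4    2    5    4    4    4    1    2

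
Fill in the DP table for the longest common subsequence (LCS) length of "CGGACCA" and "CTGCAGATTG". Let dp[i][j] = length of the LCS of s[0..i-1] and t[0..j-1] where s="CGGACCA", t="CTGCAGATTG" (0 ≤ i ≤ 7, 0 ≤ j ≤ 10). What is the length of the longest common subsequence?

4

   ''  C  T  G  C  A  G  A  T  T  G
''  0  0  0  0  0  0  0  0  0  0  0
 C  0  1  1  1  1  1  1  1  1  1  1
 G  0  1  1  2  2  2  2  2  2  2  2
 G  0  1  1  2  2  2  3  3  3  3  3
 A  0  1  1  2  2  3  3  4  4  4  4
 C  0  1  1  2  3  3  3  4  4  4  4
 C  0  1  1  2  3  3  3  4  4  4  4
 A  0  1  1  2  3  4  4  4  4  4  4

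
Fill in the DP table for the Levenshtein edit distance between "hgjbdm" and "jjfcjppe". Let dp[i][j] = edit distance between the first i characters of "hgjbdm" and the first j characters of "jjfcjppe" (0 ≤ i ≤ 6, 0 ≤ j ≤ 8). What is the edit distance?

7

   ''  j  j  f  c  j  p  p  e
''  0  1  2  3  4  5  6  7  8
 h  1  1  2  3  4  5  6  7  8
 g  2  2  2  3  4  5  6  7  8
 j  3  2  2  3  4  4  5  6  7
 b  4  3  3  3  4  5  5  6  7
 d  5  4  4  4  4  5  6  6  7
 m  6  5  5  5  5  5  6  7  7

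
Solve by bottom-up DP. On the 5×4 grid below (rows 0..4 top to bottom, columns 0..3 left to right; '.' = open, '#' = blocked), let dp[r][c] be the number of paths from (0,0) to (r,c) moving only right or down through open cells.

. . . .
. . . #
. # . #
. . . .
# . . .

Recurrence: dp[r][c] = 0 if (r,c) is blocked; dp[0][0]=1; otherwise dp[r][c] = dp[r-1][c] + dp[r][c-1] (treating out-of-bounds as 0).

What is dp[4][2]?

5

r\c   0   1   2   3
  0   1   1   1   1
  1   1   2   3   0
  2   1   0   3   0
  3   1   1   4   4
  4   0   1   5   9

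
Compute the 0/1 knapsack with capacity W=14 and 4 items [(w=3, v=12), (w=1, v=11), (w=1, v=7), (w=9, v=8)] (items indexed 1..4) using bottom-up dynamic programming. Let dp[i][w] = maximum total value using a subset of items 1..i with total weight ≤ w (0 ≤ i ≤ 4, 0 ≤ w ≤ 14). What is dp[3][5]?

30

i\w   0   1   2   3   4   5   6   7   8   9  10  11  12  13  14
  0   0   0   0   0   0   0   0   0   0   0   0   0   0   0   0
  1   0   0   0  12  12  12  12  12  12  12  12  12  12  12  12
  2   0  11  11  12  23  23  23  23  23  23  23  23  23  23  23
  3   0  11  18  18  23  30  30  30  30  30  30  30  30  30  30
  4   0  11  18  18  23  30  30  30  30  30  30  30  30  31  38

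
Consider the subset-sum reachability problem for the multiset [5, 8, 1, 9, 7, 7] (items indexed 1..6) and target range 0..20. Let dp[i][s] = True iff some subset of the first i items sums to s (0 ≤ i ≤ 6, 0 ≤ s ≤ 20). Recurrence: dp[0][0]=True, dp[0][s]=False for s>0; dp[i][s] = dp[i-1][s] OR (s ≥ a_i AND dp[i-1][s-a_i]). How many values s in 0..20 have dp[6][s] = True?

17

i\s   0   1   2   3   4   5   6   7   8   9  10  11  12  13  14  15  16  17  18  19  20
  0   T   F   F   F   F   F   F   F   F   F   F   F   F   F   F   F   F   F   F   F   F
  1   T   F   F   F   F   T   F   F   F   F   F   F   F   F   F   F   F   F   F   F   F
  2   T   F   F   F   F   T   F   F   T   F   F   F   F   T   F   F   F   F   F   F   F
  3   T   T   F   F   F   T   T   F   T   T   F   F   F   T   T   F   F   F   F   F   F
  4   T   T   F   F   F   T   T   F   T   T   T   F   F   T   T   T   F   T   T   F   F
  5   T   T   F   F   F   T   T   T   T   T   T   F   T   T   T   T   T   T   T   F   T
  6   T   T   F   F   F   T   T   T   T   T   T   F   T   T   T   T   T   T   T   T   T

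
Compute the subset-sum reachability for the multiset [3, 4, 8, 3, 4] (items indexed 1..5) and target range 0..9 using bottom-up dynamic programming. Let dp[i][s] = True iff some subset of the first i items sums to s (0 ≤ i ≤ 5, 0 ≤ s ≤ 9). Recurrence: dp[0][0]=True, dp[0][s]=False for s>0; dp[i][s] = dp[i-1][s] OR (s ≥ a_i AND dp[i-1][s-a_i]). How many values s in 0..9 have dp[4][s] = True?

i\s   0   1   2   3   4   5   6   7   8   9
  0   T   F   F   F   F   F   F   F   F   F
  1   T   F   F   T   F   F   F   F   F   F
  2   T   F   F   T   T   F   F   T   F   F
  3   T   F   F   T   T   F   F   T   T   F
  4   T   F   F   T   T   F   T   T   T   F
  5   T   F   F   T   T   F   T   T   T   F

6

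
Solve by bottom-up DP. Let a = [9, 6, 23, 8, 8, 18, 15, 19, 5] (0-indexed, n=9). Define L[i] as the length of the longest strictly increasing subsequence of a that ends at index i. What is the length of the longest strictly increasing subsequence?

4

   i    0    1    2    3    4    5    6    7    8
a[i]    9    6   23    8    8   18   15   19    5
L[i]    1    1    2    2    2    3    3    4    1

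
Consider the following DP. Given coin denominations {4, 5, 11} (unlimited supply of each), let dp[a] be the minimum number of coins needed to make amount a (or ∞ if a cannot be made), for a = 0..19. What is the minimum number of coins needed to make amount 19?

3

 a  0  1  2  3  4  5  6  7  8  9 10 11 12 13 14 15 16 17 18 19
dp  0  -  -  -  1  1  -  -  2  2  2  1  3  3  3  2  2  4  4  3
(- denotes ∞ / unreachable)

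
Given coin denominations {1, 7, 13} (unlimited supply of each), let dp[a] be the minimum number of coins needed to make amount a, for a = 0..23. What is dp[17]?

5

 a  0  1  2  3  4  5  6  7  8  9 10 11 12 13 14 15 16 17 18 19 20 21 22 23
dp  0  1  2  3  4  5  6  1  2  3  4  5  6  1  2  3  4  5  6  7  2  3  4  5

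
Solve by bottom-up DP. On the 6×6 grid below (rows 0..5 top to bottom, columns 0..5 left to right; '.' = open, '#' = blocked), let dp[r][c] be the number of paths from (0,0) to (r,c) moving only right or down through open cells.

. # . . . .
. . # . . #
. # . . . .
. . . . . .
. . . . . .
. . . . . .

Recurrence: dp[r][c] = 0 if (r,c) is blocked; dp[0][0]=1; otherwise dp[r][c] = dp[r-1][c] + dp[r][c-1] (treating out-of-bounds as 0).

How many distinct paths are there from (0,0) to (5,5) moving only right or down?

r\c   0   1   2   3   4   5
  0   1   0   0   0   0   0
  1   1   1   0   0   0   0
  2   1   0   0   0   0   0
  3   1   1   1   1   1   1
  4   1   2   3   4   5   6
  5   1   3   6  10  15  21

21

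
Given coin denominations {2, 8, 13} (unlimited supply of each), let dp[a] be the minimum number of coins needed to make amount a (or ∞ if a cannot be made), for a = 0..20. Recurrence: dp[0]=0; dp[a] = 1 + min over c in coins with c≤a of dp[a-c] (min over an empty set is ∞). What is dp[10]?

 a  0  1  2  3  4  5  6  7  8  9 10 11 12 13 14 15 16 17 18 19 20
dp  0  -  1  -  2  -  3  -  1  -  2  -  3  1  4  2  2  3  3  4  4
(- denotes ∞ / unreachable)

2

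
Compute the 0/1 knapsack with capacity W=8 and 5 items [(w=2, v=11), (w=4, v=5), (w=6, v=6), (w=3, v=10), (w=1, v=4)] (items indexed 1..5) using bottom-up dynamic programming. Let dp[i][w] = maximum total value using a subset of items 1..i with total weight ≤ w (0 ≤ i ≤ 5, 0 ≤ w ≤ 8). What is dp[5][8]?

i\w   0   1   2   3   4   5   6   7   8
  0   0   0   0   0   0   0   0   0   0
  1   0   0  11  11  11  11  11  11  11
  2   0   0  11  11  11  11  16  16  16
  3   0   0  11  11  11  11  16  16  17
  4   0   0  11  11  11  21  21  21  21
  5   0   4  11  15  15  21  25  25  25

25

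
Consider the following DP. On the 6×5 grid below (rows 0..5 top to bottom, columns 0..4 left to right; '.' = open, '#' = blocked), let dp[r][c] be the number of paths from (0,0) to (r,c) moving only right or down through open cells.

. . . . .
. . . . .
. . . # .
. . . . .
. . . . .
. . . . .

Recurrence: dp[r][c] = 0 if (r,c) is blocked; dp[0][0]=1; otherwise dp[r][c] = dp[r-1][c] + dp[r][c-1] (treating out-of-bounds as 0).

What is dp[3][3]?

r\c   0   1   2   3   4
  0   1   1   1   1   1
  1   1   2   3   4   5
  2   1   3   6   0   5
  3   1   4  10  10  15
  4   1   5  15  25  40
  5   1   6  21  46  86

10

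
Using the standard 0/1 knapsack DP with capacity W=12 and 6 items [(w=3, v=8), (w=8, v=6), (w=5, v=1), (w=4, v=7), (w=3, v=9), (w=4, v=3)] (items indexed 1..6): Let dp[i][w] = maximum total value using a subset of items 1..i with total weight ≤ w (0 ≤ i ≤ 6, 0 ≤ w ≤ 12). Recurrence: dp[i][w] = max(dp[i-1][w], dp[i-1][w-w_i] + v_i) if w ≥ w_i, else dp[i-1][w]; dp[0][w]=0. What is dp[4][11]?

i\w   0   1   2   3   4   5   6   7   8   9  10  11  12
  0   0   0   0   0   0   0   0   0   0   0   0   0   0
  1   0   0   0   8   8   8   8   8   8   8   8   8   8
  2   0   0   0   8   8   8   8   8   8   8   8  14  14
  3   0   0   0   8   8   8   8   8   9   9   9  14  14
  4   0   0   0   8   8   8   8  15  15  15  15  15  16
  5   0   0   0   9   9   9  17  17  17  17  24  24  24
  6   0   0   0   9   9   9  17  17  17  17  24  24  24

15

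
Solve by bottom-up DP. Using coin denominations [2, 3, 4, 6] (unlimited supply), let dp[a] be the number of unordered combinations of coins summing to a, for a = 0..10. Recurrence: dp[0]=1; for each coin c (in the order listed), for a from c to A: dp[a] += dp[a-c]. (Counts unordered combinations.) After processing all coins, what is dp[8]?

after  coin     0     1     2     3     4     5     6     7     8     9    10
          2     1     0     1     0     1     0     1     0     1     0     1
          3     1     0     1     1     1     1     2     1     2     2     2
          4     1     0     1     1     2     1     3     2     4     3     5
          6     1     0     1     1     2     1     4     2     5     4     7

5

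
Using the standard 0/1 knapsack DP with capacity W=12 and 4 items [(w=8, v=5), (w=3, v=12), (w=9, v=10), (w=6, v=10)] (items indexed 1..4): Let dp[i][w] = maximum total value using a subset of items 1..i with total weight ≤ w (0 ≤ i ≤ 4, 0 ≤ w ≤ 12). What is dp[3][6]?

i\w   0   1   2   3   4   5   6   7   8   9  10  11  12
  0   0   0   0   0   0   0   0   0   0   0   0   0   0
  1   0   0   0   0   0   0   0   0   5   5   5   5   5
  2   0   0   0  12  12  12  12  12  12  12  12  17  17
  3   0   0   0  12  12  12  12  12  12  12  12  17  22
  4   0   0   0  12  12  12  12  12  12  22  22  22  22

12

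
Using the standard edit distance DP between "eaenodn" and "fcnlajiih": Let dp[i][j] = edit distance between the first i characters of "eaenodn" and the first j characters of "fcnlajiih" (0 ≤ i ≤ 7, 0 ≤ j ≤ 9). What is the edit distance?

9

   ''  f  c  n  l  a  j  i  i  h
''  0  1  2  3  4  5  6  7  8  9
 e  1  1  2  3  4  5  6  7  8  9
 a  2  2  2  3  4  4  5  6  7  8
 e  3  3  3  3  4  5  5  6  7  8
 n  4  4  4  3  4  5  6  6  7  8
 o  5  5  5  4  4  5  6  7  7  8
 d  6  6  6  5  5  5  6  7  8  8
 n  7  7  7  6  6  6  6  7  8  9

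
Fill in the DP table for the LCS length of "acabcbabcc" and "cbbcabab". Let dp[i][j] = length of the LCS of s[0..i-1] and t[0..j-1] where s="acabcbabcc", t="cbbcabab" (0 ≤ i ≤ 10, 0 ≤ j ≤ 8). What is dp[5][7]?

   ''  c  b  b  c  a  b  a  b
''  0  0  0  0  0  0  0  0  0
 a  0  0  0  0  0  1  1  1  1
 c  0  1  1  1  1  1  1  1  1
 a  0  1  1  1  1  2  2  2  2
 b  0  1  2  2  2  2  3  3  3
 c  0  1  2  2  3  3  3  3  3
 b  0  1  2  3  3  3  4  4  4
 a  0  1  2  3  3  4  4  5  5
 b  0  1  2  3  3  4  5  5  6
 c  0  1  2  3  4  4  5  5  6
 c  0  1  2  3  4  4  5  5  6

3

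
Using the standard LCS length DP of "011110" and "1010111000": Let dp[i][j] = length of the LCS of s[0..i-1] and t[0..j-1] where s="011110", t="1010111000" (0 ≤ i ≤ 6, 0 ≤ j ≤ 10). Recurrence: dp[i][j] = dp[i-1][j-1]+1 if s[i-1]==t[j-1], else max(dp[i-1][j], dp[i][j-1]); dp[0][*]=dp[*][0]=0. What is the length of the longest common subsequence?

6

   ''  1  0  1  0  1  1  1  0  0  0
''  0  0  0  0  0  0  0  0  0  0  0
 0  0  0  1  1  1  1  1  1  1  1  1
 1  0  1  1  2  2  2  2  2  2  2  2
 1  0  1  1  2  2  3  3  3  3  3  3
 1  0  1  1  2  2  3  4  4  4  4  4
 1  0  1  1  2  2  3  4  5  5  5  5
 0  0  1  2  2  3  3  4  5  6  6  6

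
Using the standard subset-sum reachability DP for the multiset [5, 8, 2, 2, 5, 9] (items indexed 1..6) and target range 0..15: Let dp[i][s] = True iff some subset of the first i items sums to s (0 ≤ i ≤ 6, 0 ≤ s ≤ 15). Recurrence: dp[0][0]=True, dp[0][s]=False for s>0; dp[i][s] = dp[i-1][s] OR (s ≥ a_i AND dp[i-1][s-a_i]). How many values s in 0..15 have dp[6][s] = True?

i\s   0   1   2   3   4   5   6   7   8   9  10  11  12  13  14  15
  0   T   F   F   F   F   F   F   F   F   F   F   F   F   F   F   F
  1   T   F   F   F   F   T   F   F   F   F   F   F   F   F   F   F
  2   T   F   F   F   F   T   F   F   T   F   F   F   F   T   F   F
  3   T   F   T   F   F   T   F   T   T   F   T   F   F   T   F   T
  4   T   F   T   F   T   T   F   T   T   T   T   F   T   T   F   T
  5   T   F   T   F   T   T   F   T   T   T   T   F   T   T   T   T
  6   T   F   T   F   T   T   F   T   T   T   T   T   T   T   T   T

13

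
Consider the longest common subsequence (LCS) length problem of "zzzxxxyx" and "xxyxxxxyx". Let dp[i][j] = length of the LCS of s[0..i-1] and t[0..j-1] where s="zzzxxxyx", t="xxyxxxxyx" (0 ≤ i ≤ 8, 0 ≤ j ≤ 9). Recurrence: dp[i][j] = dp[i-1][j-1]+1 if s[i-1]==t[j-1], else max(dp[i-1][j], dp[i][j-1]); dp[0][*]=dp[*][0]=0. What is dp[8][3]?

3

   ''  x  x  y  x  x  x  x  y  x
''  0  0  0  0  0  0  0  0  0  0
 z  0  0  0  0  0  0  0  0  0  0
 z  0  0  0  0  0  0  0  0  0  0
 z  0  0  0  0  0  0  0  0  0  0
 x  0  1  1  1  1  1  1  1  1  1
 x  0  1  2  2  2  2  2  2  2  2
 x  0  1  2  2  3  3  3  3  3  3
 y  0  1  2  3  3  3  3  3  4  4
 x  0  1  2  3  4  4  4  4  4  5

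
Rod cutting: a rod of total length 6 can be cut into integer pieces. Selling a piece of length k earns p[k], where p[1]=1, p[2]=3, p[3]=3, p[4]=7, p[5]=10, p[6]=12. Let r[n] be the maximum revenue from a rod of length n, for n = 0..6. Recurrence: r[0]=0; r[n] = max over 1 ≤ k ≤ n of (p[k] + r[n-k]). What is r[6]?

   n    0    1    2    3    4    5    6
r[n]    0    1    3    4    7   10   12

12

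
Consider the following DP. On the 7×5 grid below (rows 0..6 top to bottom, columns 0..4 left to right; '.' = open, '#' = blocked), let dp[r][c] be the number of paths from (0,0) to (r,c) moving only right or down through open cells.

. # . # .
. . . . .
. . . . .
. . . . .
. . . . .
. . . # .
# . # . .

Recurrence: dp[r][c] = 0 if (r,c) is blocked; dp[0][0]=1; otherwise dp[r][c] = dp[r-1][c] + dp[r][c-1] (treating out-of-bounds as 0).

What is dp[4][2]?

10

r\c   0   1   2   3   4
  0   1   0   0   0   0
  1   1   1   1   1   1
  2   1   2   3   4   5
  3   1   3   6  10  15
  4   1   4  10  20  35
  5   1   5  15   0  35
  6   0   5   0   0  35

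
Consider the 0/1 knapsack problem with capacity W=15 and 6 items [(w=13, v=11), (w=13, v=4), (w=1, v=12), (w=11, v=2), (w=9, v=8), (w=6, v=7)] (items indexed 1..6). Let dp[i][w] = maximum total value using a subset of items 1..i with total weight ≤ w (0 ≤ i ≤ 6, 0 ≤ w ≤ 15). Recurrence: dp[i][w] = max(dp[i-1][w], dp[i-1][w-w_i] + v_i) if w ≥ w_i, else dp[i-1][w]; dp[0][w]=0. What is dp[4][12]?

14

i\w   0   1   2   3   4   5   6   7   8   9  10  11  12  13  14  15
  0   0   0   0   0   0   0   0   0   0   0   0   0   0   0   0   0
  1   0   0   0   0   0   0   0   0   0   0   0   0   0  11  11  11
  2   0   0   0   0   0   0   0   0   0   0   0   0   0  11  11  11
  3   0  12  12  12  12  12  12  12  12  12  12  12  12  12  23  23
  4   0  12  12  12  12  12  12  12  12  12  12  12  14  14  23  23
  5   0  12  12  12  12  12  12  12  12  12  20  20  20  20  23  23
  6   0  12  12  12  12  12  12  19  19  19  20  20  20  20  23  23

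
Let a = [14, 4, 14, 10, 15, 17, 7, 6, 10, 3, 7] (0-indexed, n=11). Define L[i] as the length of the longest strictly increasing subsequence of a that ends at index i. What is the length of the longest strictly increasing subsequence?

   i    0    1    2    3    4    5    6    7    8    9   10
a[i]   14    4   14   10   15   17    7    6   10    3    7
L[i]    1    1    2    2    3    4    2    2    3    1    3

4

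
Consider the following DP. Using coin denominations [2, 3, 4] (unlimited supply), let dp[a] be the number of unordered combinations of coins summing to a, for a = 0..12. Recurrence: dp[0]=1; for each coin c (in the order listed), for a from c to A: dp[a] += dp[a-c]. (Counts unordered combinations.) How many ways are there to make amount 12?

after  coin     0     1     2     3     4     5     6     7     8     9    10    11    12
          2     1     0     1     0     1     0     1     0     1     0     1     0     1
          3     1     0     1     1     1     1     2     1     2     2     2     2     3
          4     1     0     1     1     2     1     3     2     4     3     5     4     7

7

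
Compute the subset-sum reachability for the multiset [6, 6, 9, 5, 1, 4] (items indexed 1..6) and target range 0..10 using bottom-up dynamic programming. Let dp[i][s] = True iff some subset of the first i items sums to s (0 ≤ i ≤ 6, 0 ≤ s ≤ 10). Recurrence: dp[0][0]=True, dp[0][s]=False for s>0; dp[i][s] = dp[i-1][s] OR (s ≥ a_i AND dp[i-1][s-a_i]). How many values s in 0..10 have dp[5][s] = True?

i\s   0   1   2   3   4   5   6   7   8   9  10
  0   T   F   F   F   F   F   F   F   F   F   F
  1   T   F   F   F   F   F   T   F   F   F   F
  2   T   F   F   F   F   F   T   F   F   F   F
  3   T   F   F   F   F   F   T   F   F   T   F
  4   T   F   F   F   F   T   T   F   F   T   F
  5   T   T   F   F   F   T   T   T   F   T   T
  6   T   T   F   F   T   T   T   T   F   T   T

7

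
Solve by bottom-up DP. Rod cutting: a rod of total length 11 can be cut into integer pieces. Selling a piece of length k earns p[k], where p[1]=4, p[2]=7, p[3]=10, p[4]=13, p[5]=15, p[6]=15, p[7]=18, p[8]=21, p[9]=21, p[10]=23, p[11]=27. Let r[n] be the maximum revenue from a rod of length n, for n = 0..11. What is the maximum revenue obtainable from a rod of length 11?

44

   n    0    1    2    3    4    5    6    7    8    9   10   11
r[n]    0    4    8   12   16   20   24   28   32   36   40   44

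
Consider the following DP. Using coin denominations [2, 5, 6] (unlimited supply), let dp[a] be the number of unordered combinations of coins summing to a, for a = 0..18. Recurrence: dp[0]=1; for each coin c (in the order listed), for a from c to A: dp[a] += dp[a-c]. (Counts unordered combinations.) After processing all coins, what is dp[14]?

4

after  coin     0     1     2     3     4     5     6     7     8     9    10    11    12    13    14    15    16    17    18
          2     1     0     1     0     1     0     1     0     1     0     1     0     1     0     1     0     1     0     1
          5     1     0     1     0     1     1     1     1     1     1     2     1     2     1     2     2     2     2     2
          6     1     0     1     0     1     1     2     1     2     1     3     2     4     2     4     3     5     4     6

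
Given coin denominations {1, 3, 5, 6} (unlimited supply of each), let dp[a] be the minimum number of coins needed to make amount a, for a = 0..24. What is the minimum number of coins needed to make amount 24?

 a  0  1  2  3  4  5  6  7  8  9 10 11 12 13 14 15 16 17 18 19 20 21 22 23 24
dp  0  1  2  1  2  1  1  2  2  2  2  2  2  3  3  3  3  3  3  4  4  4  4  4  4

4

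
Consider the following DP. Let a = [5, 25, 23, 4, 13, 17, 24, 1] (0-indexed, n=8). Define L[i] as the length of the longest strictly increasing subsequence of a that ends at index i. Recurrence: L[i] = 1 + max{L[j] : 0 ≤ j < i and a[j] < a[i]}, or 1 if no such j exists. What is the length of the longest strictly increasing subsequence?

   i    0    1    2    3    4    5    6    7
a[i]    5   25   23    4   13   17   24    1
L[i]    1    2    2    1    2    3    4    1

4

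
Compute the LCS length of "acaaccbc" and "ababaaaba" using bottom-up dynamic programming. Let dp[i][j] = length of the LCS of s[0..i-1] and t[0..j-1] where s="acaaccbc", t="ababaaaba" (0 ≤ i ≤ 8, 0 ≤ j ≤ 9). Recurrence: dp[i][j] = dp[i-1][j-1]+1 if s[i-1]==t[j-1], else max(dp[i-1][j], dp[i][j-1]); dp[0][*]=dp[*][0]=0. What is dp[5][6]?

3

   ''  a  b  a  b  a  a  a  b  a
''  0  0  0  0  0  0  0  0  0  0
 a  0  1  1  1  1  1  1  1  1  1
 c  0  1  1  1  1  1  1  1  1  1
 a  0  1  1  2  2  2  2  2  2  2
 a  0  1  1  2  2  3  3  3  3  3
 c  0  1  1  2  2  3  3  3  3  3
 c  0  1  1  2  2  3  3  3  3  3
 b  0  1  2  2  3  3  3  3  4  4
 c  0  1  2  2  3  3  3  3  4  4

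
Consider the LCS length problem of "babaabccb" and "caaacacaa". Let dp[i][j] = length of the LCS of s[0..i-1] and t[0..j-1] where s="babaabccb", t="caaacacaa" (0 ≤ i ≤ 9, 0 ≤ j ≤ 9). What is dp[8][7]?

   ''  c  a  a  a  c  a  c  a  a
''  0  0  0  0  0  0  0  0  0  0
 b  0  0  0  0  0  0  0  0  0  0
 a  0  0  1  1  1  1  1  1  1  1
 b  0  0  1  1  1  1  1  1  1  1
 a  0  0  1  2  2  2  2  2  2  2
 a  0  0  1  2  3  3  3  3  3  3
 b  0  0  1  2  3  3  3  3  3  3
 c  0  1  1  2  3  4  4  4  4  4
 c  0  1  1  2  3  4  4  5  5  5
 b  0  1  1  2  3  4  4  5  5  5

5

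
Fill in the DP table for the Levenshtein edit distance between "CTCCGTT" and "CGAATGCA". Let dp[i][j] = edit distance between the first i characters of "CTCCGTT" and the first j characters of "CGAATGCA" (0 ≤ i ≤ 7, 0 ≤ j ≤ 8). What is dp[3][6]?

   ''  C  G  A  A  T  G  C  A
''  0  1  2  3  4  5  6  7  8
 C  1  0  1  2  3  4  5  6  7
 T  2  1  1  2  3  3  4  5  6
 C  3  2  2  2  3  4  4  4  5
 C  4  3  3  3  3  4  5  4  5
 G  5  4  3  4  4  4  4  5  5
 T  6  5  4  4  5  4  5  5  6
 T  7  6  5  5  5  5  5  6  6

4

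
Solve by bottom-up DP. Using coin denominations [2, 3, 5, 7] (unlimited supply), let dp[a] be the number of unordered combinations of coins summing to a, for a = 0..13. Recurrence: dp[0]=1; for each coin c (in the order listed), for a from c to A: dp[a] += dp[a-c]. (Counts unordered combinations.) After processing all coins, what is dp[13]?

7

after  coin     0     1     2     3     4     5     6     7     8     9    10    11    12    13
          2     1     0     1     0     1     0     1     0     1     0     1     0     1     0
          3     1     0     1     1     1     1     2     1     2     2     2     2     3     2
          5     1     0     1     1     1     2     2     2     3     3     4     4     5     5
          7     1     0     1     1     1     2     2     3     3     4     5     5     7     7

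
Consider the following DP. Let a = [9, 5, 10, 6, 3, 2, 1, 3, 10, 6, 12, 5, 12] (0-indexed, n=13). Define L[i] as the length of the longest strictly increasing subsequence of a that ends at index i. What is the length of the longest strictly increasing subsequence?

4

   i    0    1    2    3    4    5    6    7    8    9   10   11   12
a[i]    9    5   10    6    3    2    1    3   10    6   12    5   12
L[i]    1    1    2    2    1    1    1    2    3    3    4    3    4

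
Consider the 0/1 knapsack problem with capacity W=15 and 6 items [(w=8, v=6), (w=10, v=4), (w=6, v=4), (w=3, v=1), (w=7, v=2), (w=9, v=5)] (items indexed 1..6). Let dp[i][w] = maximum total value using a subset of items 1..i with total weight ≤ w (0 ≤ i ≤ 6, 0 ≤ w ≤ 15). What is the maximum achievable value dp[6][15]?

i\w   0   1   2   3   4   5   6   7   8   9  10  11  12  13  14  15
  0   0   0   0   0   0   0   0   0   0   0   0   0   0   0   0   0
  1   0   0   0   0   0   0   0   0   6   6   6   6   6   6   6   6
  2   0   0   0   0   0   0   0   0   6   6   6   6   6   6   6   6
  3   0   0   0   0   0   0   4   4   6   6   6   6   6   6  10  10
  4   0   0   0   1   1   1   4   4   6   6   6   7   7   7  10  10
  5   0   0   0   1   1   1   4   4   6   6   6   7   7   7  10  10
  6   0   0   0   1   1   1   4   4   6   6   6   7   7   7  10  10

10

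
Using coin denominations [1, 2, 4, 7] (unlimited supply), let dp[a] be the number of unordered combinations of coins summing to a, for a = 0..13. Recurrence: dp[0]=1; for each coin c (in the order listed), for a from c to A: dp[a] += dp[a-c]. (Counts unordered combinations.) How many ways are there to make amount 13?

22

after  coin     0     1     2     3     4     5     6     7     8     9    10    11    12    13
          1     1     1     1     1     1     1     1     1     1     1     1     1     1     1
          2     1     1     2     2     3     3     4     4     5     5     6     6     7     7
          4     1     1     2     2     4     4     6     6     9     9    12    12    16    16
          7     1     1     2     2     4     4     6     7    10    11    14    16    20    22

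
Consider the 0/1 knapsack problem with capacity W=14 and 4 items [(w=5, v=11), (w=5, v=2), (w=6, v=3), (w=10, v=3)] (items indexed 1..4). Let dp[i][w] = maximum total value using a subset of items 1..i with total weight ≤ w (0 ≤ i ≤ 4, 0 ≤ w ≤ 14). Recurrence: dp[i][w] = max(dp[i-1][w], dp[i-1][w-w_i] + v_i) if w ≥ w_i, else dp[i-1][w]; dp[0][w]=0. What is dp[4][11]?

i\w   0   1   2   3   4   5   6   7   8   9  10  11  12  13  14
  0   0   0   0   0   0   0   0   0   0   0   0   0   0   0   0
  1   0   0   0   0   0  11  11  11  11  11  11  11  11  11  11
  2   0   0   0   0   0  11  11  11  11  11  13  13  13  13  13
  3   0   0   0   0   0  11  11  11  11  11  13  14  14  14  14
  4   0   0   0   0   0  11  11  11  11  11  13  14  14  14  14

14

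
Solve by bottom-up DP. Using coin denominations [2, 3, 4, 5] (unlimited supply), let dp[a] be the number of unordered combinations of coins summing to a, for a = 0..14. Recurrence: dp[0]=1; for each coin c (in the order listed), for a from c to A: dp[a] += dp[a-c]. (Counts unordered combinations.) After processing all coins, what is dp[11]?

7

after  coin     0     1     2     3     4     5     6     7     8     9    10    11    12    13    14
          2     1     0     1     0     1     0     1     0     1     0     1     0     1     0     1
          3     1     0     1     1     1     1     2     1     2     2     2     2     3     2     3
          4     1     0     1     1     2     1     3     2     4     3     5     4     7     5     8
          5     1     0     1     1     2     2     3     3     5     5     7     7    10    10    13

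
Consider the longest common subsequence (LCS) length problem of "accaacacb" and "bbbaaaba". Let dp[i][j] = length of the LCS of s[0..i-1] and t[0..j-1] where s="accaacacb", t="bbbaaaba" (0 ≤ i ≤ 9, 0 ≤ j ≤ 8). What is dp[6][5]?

2

   ''  b  b  b  a  a  a  b  a
''  0  0  0  0  0  0  0  0  0
 a  0  0  0  0  1  1  1  1  1
 c  0  0  0  0  1  1  1  1  1
 c  0  0  0  0  1  1  1  1  1
 a  0  0  0  0  1  2  2  2  2
 a  0  0  0  0  1  2  3  3  3
 c  0  0  0  0  1  2  3  3  3
 a  0  0  0  0  1  2  3  3  4
 c  0  0  0  0  1  2  3  3  4
 b  0  1  1  1  1  2  3  4  4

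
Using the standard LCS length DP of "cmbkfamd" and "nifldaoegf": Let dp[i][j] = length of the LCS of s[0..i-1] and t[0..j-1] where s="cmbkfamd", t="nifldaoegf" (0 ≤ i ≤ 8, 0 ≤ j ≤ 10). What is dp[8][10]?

   ''  n  i  f  l  d  a  o  e  g  f
''  0  0  0  0  0  0  0  0  0  0  0
 c  0  0  0  0  0  0  0  0  0  0  0
 m  0  0  0  0  0  0  0  0  0  0  0
 b  0  0  0  0  0  0  0  0  0  0  0
 k  0  0  0  0  0  0  0  0  0  0  0
 f  0  0  0  1  1  1  1  1  1  1  1
 a  0  0  0  1  1  1  2  2  2  2  2
 m  0  0  0  1  1  1  2  2  2  2  2
 d  0  0  0  1  1  2  2  2  2  2  2

2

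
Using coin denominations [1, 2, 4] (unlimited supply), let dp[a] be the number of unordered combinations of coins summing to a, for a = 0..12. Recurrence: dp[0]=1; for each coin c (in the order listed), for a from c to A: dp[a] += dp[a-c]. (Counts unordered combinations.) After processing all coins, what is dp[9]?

after  coin     0     1     2     3     4     5     6     7     8     9    10    11    12
          1     1     1     1     1     1     1     1     1     1     1     1     1     1
          2     1     1     2     2     3     3     4     4     5     5     6     6     7
          4     1     1     2     2     4     4     6     6     9     9    12    12    16

9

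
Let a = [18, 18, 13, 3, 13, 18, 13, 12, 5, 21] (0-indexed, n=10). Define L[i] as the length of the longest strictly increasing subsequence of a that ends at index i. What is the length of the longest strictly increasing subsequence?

   i    0    1    2    3    4    5    6    7    8    9
a[i]   18   18   13    3   13   18   13   12    5   21
L[i]    1    1    1    1    2    3    2    2    2    4

4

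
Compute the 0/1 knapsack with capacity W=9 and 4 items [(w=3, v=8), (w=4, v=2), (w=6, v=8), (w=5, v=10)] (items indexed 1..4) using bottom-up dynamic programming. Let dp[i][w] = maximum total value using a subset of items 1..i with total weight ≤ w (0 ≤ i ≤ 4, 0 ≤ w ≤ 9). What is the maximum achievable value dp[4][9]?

18

i\w   0   1   2   3   4   5   6   7   8   9
  0   0   0   0   0   0   0   0   0   0   0
  1   0   0   0   8   8   8   8   8   8   8
  2   0   0   0   8   8   8   8  10  10  10
  3   0   0   0   8   8   8   8  10  10  16
  4   0   0   0   8   8  10  10  10  18  18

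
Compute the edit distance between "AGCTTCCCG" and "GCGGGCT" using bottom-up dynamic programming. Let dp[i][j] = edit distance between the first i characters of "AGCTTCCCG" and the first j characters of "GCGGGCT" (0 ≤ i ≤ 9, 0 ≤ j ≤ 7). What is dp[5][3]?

3

   ''  G  C  G  G  G  C  T
''  0  1  2  3  4  5  6  7
 A  1  1  2  3  4  5  6  7
 G  2  1  2  2  3  4  5  6
 C  3  2  1  2  3  4  4  5
 T  4  3  2  2  3  4  5  4
 T  5  4  3  3  3  4  5  5
 C  6  5  4  4  4  4  4  5
 C  7  6  5  5  5  5  4  5
 C  8  7  6  6  6  6  5  5
 G  9  8  7  6  6  6  6  6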